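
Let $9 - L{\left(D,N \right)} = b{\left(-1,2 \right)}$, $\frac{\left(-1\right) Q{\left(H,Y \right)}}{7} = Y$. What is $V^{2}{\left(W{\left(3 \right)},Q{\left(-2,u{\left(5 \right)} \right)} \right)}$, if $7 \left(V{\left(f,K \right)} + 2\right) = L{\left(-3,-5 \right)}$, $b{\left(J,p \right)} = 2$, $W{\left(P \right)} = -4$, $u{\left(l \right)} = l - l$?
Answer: $1$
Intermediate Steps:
$u{\left(l \right)} = 0$
$Q{\left(H,Y \right)} = - 7 Y$
$L{\left(D,N \right)} = 7$ ($L{\left(D,N \right)} = 9 - 2 = 7$)
$V{\left(f,K \right)} = -1$ ($V{\left(f,K \right)} = -2 + \frac{1}{7} \cdot 7 = -2 + 1 = -1$)
$V^{2}{\left(W{\left(3 \right)},Q{\left(-2,u{\left(5 \right)} \right)} \right)} = \left(-1\right)^{2} = 1$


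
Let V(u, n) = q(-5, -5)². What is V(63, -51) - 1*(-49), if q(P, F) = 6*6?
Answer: 1345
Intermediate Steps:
q(P, F) = 36
V(u, n) = 1296 (V(u, n) = 36² = 1296)
V(63, -51) - 1*(-49) = 1296 - 1*(-49) = 1296 + 49 = 1345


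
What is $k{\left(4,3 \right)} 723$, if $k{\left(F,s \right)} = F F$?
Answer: $11568$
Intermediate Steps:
$k{\left(F,s \right)} = F^{2}$
$k{\left(4,3 \right)} 723 = 4^{2} \cdot 723 = 16 \cdot 723 = 11568$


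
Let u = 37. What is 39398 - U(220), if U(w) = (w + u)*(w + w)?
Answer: -73682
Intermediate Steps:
U(w) = 2*w*(37 + w) (U(w) = (w + 37)*(w + w) = (37 + w)*(2*w) = 2*w*(37 + w))
39398 - U(220) = 39398 - 2*220*(37 + 220) = 39398 - 2*220*257 = 39398 - 1*113080 = 39398 - 113080 = -73682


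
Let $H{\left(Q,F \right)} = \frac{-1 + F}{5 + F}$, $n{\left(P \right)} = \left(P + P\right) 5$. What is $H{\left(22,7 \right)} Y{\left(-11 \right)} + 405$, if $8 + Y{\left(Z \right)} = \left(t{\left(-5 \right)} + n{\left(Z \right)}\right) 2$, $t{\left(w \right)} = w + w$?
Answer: $281$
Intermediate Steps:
$t{\left(w \right)} = 2 w$
$n{\left(P \right)} = 10 P$ ($n{\left(P \right)} = 2 P 5 = 10 P$)
$H{\left(Q,F \right)} = \frac{-1 + F}{5 + F}$
$Y{\left(Z \right)} = -28 + 20 Z$ ($Y{\left(Z \right)} = -8 + \left(2 \left(-5\right) + 10 Z\right) 2 = -8 + \left(-10 + 10 Z\right) 2 = -8 + \left(-20 + 20 Z\right) = -28 + 20 Z$)
$H{\left(22,7 \right)} Y{\left(-11 \right)} + 405 = \frac{-1 + 7}{5 + 7} \left(-28 + 20 \left(-11\right)\right) + 405 = \frac{1}{12} \cdot 6 \left(-28 - 220\right) + 405 = \frac{1}{12} \cdot 6 \left(-248\right) + 405 = \frac{1}{2} \left(-248\right) + 405 = -124 + 405 = 281$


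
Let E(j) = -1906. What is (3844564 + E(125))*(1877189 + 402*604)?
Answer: 8146423432026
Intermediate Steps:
(3844564 + E(125))*(1877189 + 402*604) = (3844564 - 1906)*(1877189 + 402*604) = 3842658*(1877189 + 242808) = 3842658*2119997 = 8146423432026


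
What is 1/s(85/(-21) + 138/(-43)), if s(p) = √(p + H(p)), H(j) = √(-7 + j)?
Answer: √903/√(-6553 + I*√11625222) ≈ 0.083068 - 0.33962*I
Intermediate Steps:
s(p) = √(p + √(-7 + p))
1/s(85/(-21) + 138/(-43)) = 1/(√((85/(-21) + 138/(-43)) + √(-7 + (85/(-21) + 138/(-43))))) = 1/(√((85*(-1/21) + 138*(-1/43)) + √(-7 + (85*(-1/21) + 138*(-1/43))))) = 1/(√((-85/21 - 138/43) + √(-7 + (-85/21 - 138/43)))) = 1/(√(-6553/903 + √(-7 - 6553/903))) = 1/(√(-6553/903 + √(-12874/903))) = 1/(√(-6553/903 + I*√11625222/903)) = (-6553/903 + I*√11625222/903)^(-½)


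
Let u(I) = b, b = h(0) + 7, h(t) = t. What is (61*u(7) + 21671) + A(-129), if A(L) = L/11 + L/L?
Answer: 242960/11 ≈ 22087.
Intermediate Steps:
A(L) = 1 + L/11 (A(L) = L*(1/11) + 1 = L/11 + 1 = 1 + L/11)
b = 7 (b = 0 + 7 = 7)
u(I) = 7
(61*u(7) + 21671) + A(-129) = (61*7 + 21671) + (1 + (1/11)*(-129)) = (427 + 21671) + (1 - 129/11) = 22098 - 118/11 = 242960/11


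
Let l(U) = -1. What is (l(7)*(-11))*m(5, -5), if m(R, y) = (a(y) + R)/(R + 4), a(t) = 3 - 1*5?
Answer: 11/3 ≈ 3.6667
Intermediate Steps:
a(t) = -2 (a(t) = 3 - 5 = -2)
m(R, y) = (-2 + R)/(4 + R) (m(R, y) = (-2 + R)/(R + 4) = (-2 + R)/(4 + R))
(l(7)*(-11))*m(5, -5) = (-1*(-11))*((-2 + 5)/(4 + 5)) = 11*(3/9) = 11*((1/9)*3) = 11*(1/3) = 11/3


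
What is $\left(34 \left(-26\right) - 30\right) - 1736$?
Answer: $-2650$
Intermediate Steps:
$\left(34 \left(-26\right) - 30\right) - 1736 = \left(-884 - 30\right) - 1736 = -914 - 1736 = -2650$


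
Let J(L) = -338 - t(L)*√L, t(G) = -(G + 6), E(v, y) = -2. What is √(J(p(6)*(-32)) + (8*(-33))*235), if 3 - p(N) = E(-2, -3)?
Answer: √(-62378 - 616*I*√10) ≈ 3.899 - 249.79*I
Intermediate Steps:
t(G) = -6 - G (t(G) = -(6 + G) = -6 - G)
p(N) = 5 (p(N) = 3 - 1*(-2) = 3 + 2 = 5)
J(L) = -338 - √L*(-6 - L) (J(L) = -338 - (-6 - L)*√L = -338 - √L*(-6 - L))
√(J(p(6)*(-32)) + (8*(-33))*235) = √((-338 + √(5*(-32))*(6 + 5*(-32))) + (8*(-33))*235) = √((-338 + √(-160)*(6 - 160)) - 264*235) = √((-338 + (4*I*√10)*(-154)) - 62040) = √((-338 - 616*I*√10) - 62040) = √(-62378 - 616*I*√10)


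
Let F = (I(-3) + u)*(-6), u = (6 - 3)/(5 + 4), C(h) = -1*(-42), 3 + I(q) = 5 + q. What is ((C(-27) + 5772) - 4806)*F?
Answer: 4032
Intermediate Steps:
I(q) = 2 + q (I(q) = -3 + (5 + q) = 2 + q)
C(h) = 42
u = ⅓ (u = 3/9 = 3*(⅑) = ⅓ ≈ 0.33333)
F = 4 (F = ((2 - 3) + ⅓)*(-6) = (-1 + ⅓)*(-6) = -⅔*(-6) = 4)
((C(-27) + 5772) - 4806)*F = ((42 + 5772) - 4806)*4 = (5814 - 4806)*4 = 1008*4 = 4032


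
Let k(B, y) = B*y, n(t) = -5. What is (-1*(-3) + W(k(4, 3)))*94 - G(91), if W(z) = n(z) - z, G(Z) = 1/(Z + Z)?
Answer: -239513/182 ≈ -1316.0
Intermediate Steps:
G(Z) = 1/(2*Z)
W(z) = -5 - z
(-1*(-3) + W(k(4, 3)))*94 - G(91) = (-1*(-3) + (-5 - 4*3))*94 - 1/(2*91) = (3 + (-5 - 1*12))*94 - 1/(2*91) = (3 + (-5 - 12))*94 - 1*1/182 = (3 - 17)*94 - 1/182 = -14*94 - 1/182 = -1316 - 1/182 = -239513/182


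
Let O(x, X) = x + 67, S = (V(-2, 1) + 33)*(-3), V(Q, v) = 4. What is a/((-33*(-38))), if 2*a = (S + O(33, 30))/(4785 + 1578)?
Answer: -1/1450764 ≈ -6.8929e-7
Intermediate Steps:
S = -111 (S = (4 + 33)*(-3) = 37*(-3) = -111)
O(x, X) = 67 + x
a = -11/12726 (a = ((-111 + (67 + 33))/(4785 + 1578))/2 = ((-111 + 100)/6363)/2 = (-11*1/6363)/2 = (½)*(-11/6363) = -11/12726 ≈ -0.00086437)
a/((-33*(-38))) = -11/(12726*((-33*(-38)))) = -11/12726/1254 = -11/12726*1/1254 = -1/1450764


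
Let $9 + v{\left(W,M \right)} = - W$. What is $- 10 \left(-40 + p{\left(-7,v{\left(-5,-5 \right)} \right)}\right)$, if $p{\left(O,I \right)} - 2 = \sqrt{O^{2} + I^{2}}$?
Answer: $380 - 10 \sqrt{65} \approx 299.38$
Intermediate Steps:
$v{\left(W,M \right)} = -9 - W$
$p{\left(O,I \right)} = 2 + \sqrt{I^{2} + O^{2}}$ ($p{\left(O,I \right)} = 2 + \sqrt{O^{2} + I^{2}} = 2 + \sqrt{I^{2} + O^{2}}$)
$- 10 \left(-40 + p{\left(-7,v{\left(-5,-5 \right)} \right)}\right) = - 10 \left(-40 + \left(2 + \sqrt{\left(-9 - -5\right)^{2} + \left(-7\right)^{2}}\right)\right) = - 10 \left(-40 + \left(2 + \sqrt{\left(-9 + 5\right)^{2} + 49}\right)\right) = - 10 \left(-40 + \left(2 + \sqrt{\left(-4\right)^{2} + 49}\right)\right) = - 10 \left(-40 + \left(2 + \sqrt{16 + 49}\right)\right) = - 10 \left(-40 + \left(2 + \sqrt{65}\right)\right) = - 10 \left(-38 + \sqrt{65}\right) = 380 - 10 \sqrt{65}$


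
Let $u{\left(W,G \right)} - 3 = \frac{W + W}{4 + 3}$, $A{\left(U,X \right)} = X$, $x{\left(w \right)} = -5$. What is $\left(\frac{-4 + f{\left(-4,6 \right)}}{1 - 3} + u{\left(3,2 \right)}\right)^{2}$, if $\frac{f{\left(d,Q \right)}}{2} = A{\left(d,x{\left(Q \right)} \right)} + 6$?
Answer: $\frac{1156}{49} \approx 23.592$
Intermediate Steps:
$f{\left(d,Q \right)} = 2$ ($f{\left(d,Q \right)} = 2 \left(-5 + 6\right) = 2 \cdot 1 = 2$)
$u{\left(W,G \right)} = 3 + \frac{2 W}{7}$ ($u{\left(W,G \right)} = 3 + \frac{W + W}{4 + 3} = 3 + \frac{2 W}{7}$)
$\left(\frac{-4 + f{\left(-4,6 \right)}}{1 - 3} + u{\left(3,2 \right)}\right)^{2} = \left(\frac{-4 + 2}{1 - 3} + \left(3 + \frac{2}{7} \cdot 3\right)\right)^{2} = \left(- \frac{2}{-2} + \left(3 + \frac{6}{7}\right)\right)^{2} = \left(\left(-2\right) \left(- \frac{1}{2}\right) + \frac{27}{7}\right)^{2} = \left(1 + \frac{27}{7}\right)^{2} = \left(\frac{34}{7}\right)^{2} = \frac{1156}{49}$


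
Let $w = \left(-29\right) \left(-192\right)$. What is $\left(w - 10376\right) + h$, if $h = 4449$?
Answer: $-359$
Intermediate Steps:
$w = 5568$
$\left(w - 10376\right) + h = \left(5568 - 10376\right) + 4449 = -4808 + 4449 = -359$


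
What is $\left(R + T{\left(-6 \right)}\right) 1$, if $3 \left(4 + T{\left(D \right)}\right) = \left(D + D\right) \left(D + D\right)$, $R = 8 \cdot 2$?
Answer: $60$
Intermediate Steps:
$R = 16$
$T{\left(D \right)} = -4 + \frac{4 D^{2}}{3}$ ($T{\left(D \right)} = -4 + \frac{\left(D + D\right) \left(D + D\right)}{3} = -4 + \frac{2 D 2 D}{3} = -4 + \frac{4 D^{2}}{3}$)
$\left(R + T{\left(-6 \right)}\right) 1 = \left(16 - \left(4 - \frac{4 \left(-6\right)^{2}}{3}\right)\right) 1 = \left(16 + \left(-4 + \frac{4}{3} \cdot 36\right)\right) 1 = \left(16 + \left(-4 + 48\right)\right) 1 = \left(16 + 44\right) 1 = 60 \cdot 1 = 60$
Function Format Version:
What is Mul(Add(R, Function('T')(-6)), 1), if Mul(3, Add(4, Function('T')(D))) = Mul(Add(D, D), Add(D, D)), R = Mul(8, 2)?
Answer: 60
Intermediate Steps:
R = 16
Function('T')(D) = Add(-4, Mul(Rational(4, 3), Pow(D, 2))) (Function('T')(D) = Add(-4, Mul(Rational(1, 3), Mul(Add(D, D), Add(D, D)))) = Add(-4, Mul(Rational(1, 3), Mul(Mul(2, D), Mul(2, D)))) = Add(-4, Mul(Rational(1, 3), Mul(4, Pow(D, 2)))) = Add(-4, Mul(Rational(4, 3), Pow(D, 2))))
Mul(Add(R, Function('T')(-6)), 1) = Mul(Add(16, Add(-4, Mul(Rational(4, 3), Pow(-6, 2)))), 1) = Mul(Add(16, Add(-4, Mul(Rational(4, 3), 36))), 1) = Mul(Add(16, Add(-4, 48)), 1) = Mul(Add(16, 44), 1) = Mul(60, 1) = 60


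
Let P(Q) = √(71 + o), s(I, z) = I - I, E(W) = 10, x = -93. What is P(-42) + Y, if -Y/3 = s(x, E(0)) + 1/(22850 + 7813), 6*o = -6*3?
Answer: -1/10221 + 2*√17 ≈ 8.2461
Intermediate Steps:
s(I, z) = 0
o = -3 (o = (-6*3)/6 = (⅙)*(-18) = -3)
P(Q) = 2*√17 (P(Q) = √(71 - 3) = √68 = 2*√17)
Y = -1/10221 (Y = -3*(0 + 1/(22850 + 7813)) = -3*(0 + 1/30663) = -3*1/30663 = -1/10221 ≈ -9.7838e-5)
P(-42) + Y = 2*√17 - 1/10221 = -1/10221 + 2*√17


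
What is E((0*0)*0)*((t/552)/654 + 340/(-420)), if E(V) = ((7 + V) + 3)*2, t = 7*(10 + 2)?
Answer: -284045/17549 ≈ -16.186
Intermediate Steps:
t = 84 (t = 7*12 = 84)
E(V) = 20 + 2*V (E(V) = (10 + V)*2 = 20 + 2*V)
E((0*0)*0)*((t/552)/654 + 340/(-420)) = (20 + 2*((0*0)*0))*((84/552)/654 + 340/(-420)) = (20 + 2*(0*0))*((84*(1/552))*(1/654) + 340*(-1/420)) = (20 + 2*0)*((7/46)*(1/654) - 17/21) = (20 + 0)*(7/30084 - 17/21) = 20*(-56809/70196) = -284045/17549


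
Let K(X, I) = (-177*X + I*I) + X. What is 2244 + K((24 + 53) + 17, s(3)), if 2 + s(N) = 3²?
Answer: -14251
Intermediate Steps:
s(N) = 7 (s(N) = -2 + 3² = -2 + 9 = 7)
K(X, I) = I² - 176*X (K(X, I) = (-177*X + I²) + X = (I² - 177*X) + X = I² - 176*X)
2244 + K((24 + 53) + 17, s(3)) = 2244 + (7² - 176*((24 + 53) + 17)) = 2244 + (49 - 176*(77 + 17)) = 2244 + (49 - 176*94) = 2244 + (49 - 16544) = 2244 - 16495 = -14251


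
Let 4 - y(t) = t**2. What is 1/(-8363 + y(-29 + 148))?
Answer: -1/22520 ≈ -4.4405e-5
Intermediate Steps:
y(t) = 4 - t**2
1/(-8363 + y(-29 + 148)) = 1/(-8363 + (4 - (-29 + 148)**2)) = 1/(-8363 + (4 - 1*119**2)) = 1/(-8363 + (4 - 1*14161)) = 1/(-8363 + (4 - 14161)) = 1/(-8363 - 14157) = 1/(-22520) = -1/22520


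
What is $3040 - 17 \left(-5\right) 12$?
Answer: $4060$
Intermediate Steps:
$3040 - 17 \left(-5\right) 12 = 3040 - \left(-85\right) 12 = 3040 - -1020 = 3040 + 1020 = 4060$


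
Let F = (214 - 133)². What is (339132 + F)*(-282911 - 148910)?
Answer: -149277496953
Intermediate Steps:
F = 6561 (F = 81² = 6561)
(339132 + F)*(-282911 - 148910) = (339132 + 6561)*(-282911 - 148910) = 345693*(-431821) = -149277496953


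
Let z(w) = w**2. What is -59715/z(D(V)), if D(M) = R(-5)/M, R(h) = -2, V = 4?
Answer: -238860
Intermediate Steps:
D(M) = -2/M
-59715/z(D(V)) = -59715/((-2/4)**2) = -59715/((-2*1/4)**2) = -59715/((-1/2)**2) = -59715/1/4 = -59715*4 = -238860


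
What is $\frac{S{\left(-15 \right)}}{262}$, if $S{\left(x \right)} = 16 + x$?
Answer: $\frac{1}{262} \approx 0.0038168$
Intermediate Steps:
$\frac{S{\left(-15 \right)}}{262} = \frac{16 - 15}{262} = \frac{1}{262} \cdot 1 = \frac{1}{262}$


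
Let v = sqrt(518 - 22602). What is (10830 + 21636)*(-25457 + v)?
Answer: -826486962 + 64932*I*sqrt(5521) ≈ -8.2649e+8 + 4.8247e+6*I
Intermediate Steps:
v = 2*I*sqrt(5521) (v = sqrt(-22084) = 2*I*sqrt(5521) ≈ 148.61*I)
(10830 + 21636)*(-25457 + v) = (10830 + 21636)*(-25457 + 2*I*sqrt(5521)) = 32466*(-25457 + 2*I*sqrt(5521)) = -826486962 + 64932*I*sqrt(5521)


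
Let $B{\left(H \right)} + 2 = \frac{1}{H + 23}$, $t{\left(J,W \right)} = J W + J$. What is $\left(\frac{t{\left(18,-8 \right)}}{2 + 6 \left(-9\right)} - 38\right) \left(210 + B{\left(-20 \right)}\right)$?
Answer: $- \frac{578125}{78} \approx -7411.9$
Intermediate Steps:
$t{\left(J,W \right)} = J + J W$
$B{\left(H \right)} = -2 + \frac{1}{23 + H}$ ($B{\left(H \right)} = -2 + \frac{1}{H + 23} = -2 + \frac{1}{23 + H}$)
$\left(\frac{t{\left(18,-8 \right)}}{2 + 6 \left(-9\right)} - 38\right) \left(210 + B{\left(-20 \right)}\right) = \left(\frac{18 \left(1 - 8\right)}{2 + 6 \left(-9\right)} - 38\right) \left(210 + \frac{-45 - -40}{23 - 20}\right) = \left(\frac{18 \left(-7\right)}{2 - 54} - 38\right) \left(210 + \frac{-45 + 40}{3}\right) = \left(- \frac{126}{-52} - 38\right) \left(210 + \frac{1}{3} \left(-5\right)\right) = \left(\left(-126\right) \left(- \frac{1}{52}\right) - 38\right) \left(210 - \frac{5}{3}\right) = \left(\frac{63}{26} - 38\right) \frac{625}{3} = \left(- \frac{925}{26}\right) \frac{625}{3} = - \frac{578125}{78}$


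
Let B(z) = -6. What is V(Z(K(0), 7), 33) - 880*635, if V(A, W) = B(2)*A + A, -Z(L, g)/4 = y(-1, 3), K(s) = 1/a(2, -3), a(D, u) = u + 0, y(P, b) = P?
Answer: -558820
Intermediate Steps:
a(D, u) = u
K(s) = -1/3 (K(s) = 1/(-3) = -1/3)
Z(L, g) = 4 (Z(L, g) = -4*(-1) = 4)
V(A, W) = -5*A (V(A, W) = -6*A + A = -5*A)
V(Z(K(0), 7), 33) - 880*635 = -5*4 - 880*635 = -20 - 558800 = -558820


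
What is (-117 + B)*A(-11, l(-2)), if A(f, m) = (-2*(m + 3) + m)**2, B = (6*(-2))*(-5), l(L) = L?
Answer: -912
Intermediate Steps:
B = 60 (B = -12*(-5) = 60)
A(f, m) = (-6 - m)**2 (A(f, m) = (-2*(3 + m) + m)**2 = ((-6 - 2*m) + m)**2 = (-6 - m)**2)
(-117 + B)*A(-11, l(-2)) = (-117 + 60)*(6 - 2)**2 = -57*4**2 = -57*16 = -912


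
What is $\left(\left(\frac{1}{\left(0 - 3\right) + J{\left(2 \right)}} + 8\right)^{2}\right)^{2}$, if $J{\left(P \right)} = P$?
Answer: $2401$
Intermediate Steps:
$\left(\left(\frac{1}{\left(0 - 3\right) + J{\left(2 \right)}} + 8\right)^{2}\right)^{2} = \left(\left(\frac{1}{\left(0 - 3\right) + 2} + 8\right)^{2}\right)^{2} = \left(\left(\frac{1}{-3 + 2} + 8\right)^{2}\right)^{2} = \left(\left(\frac{1}{-1} + 8\right)^{2}\right)^{2} = \left(\left(-1 + 8\right)^{2}\right)^{2} = \left(7^{2}\right)^{2} = 49^{2} = 2401$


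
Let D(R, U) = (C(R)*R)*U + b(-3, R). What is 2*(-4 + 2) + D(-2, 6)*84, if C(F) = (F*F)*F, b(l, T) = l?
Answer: 7808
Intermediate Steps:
C(F) = F**3 (C(F) = F**2*F = F**3)
D(R, U) = -3 + U*R**4 (D(R, U) = (R**3*R)*U - 3 = R**4*U - 3 = U*R**4 - 3 = -3 + U*R**4)
2*(-4 + 2) + D(-2, 6)*84 = 2*(-4 + 2) + (-3 + 6*(-2)**4)*84 = 2*(-2) + (-3 + 6*16)*84 = -4 + (-3 + 96)*84 = -4 + 93*84 = -4 + 7812 = 7808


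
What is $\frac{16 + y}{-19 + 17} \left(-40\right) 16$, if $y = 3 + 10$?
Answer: $9280$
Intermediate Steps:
$y = 13$
$\frac{16 + y}{-19 + 17} \left(-40\right) 16 = \frac{16 + 13}{-19 + 17} \left(-40\right) 16 = \frac{29}{-2} \left(-40\right) 16 = 29 \left(- \frac{1}{2}\right) \left(-40\right) 16 = \left(- \frac{29}{2}\right) \left(-40\right) 16 = 580 \cdot 16 = 9280$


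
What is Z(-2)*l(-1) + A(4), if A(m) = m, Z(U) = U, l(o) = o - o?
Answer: 4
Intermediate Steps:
l(o) = 0
Z(-2)*l(-1) + A(4) = -2*0 + 4 = 0 + 4 = 4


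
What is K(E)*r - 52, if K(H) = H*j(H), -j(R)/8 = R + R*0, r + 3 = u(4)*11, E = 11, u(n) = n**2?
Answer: -167516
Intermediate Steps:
r = 173 (r = -3 + 4**2*11 = -3 + 16*11 = -3 + 176 = 173)
j(R) = -8*R (j(R) = -8*(R + R*0) = -8*(R + 0) = -8*R)
K(H) = -8*H**2 (K(H) = H*(-8*H) = -8*H**2)
K(E)*r - 52 = -8*11**2*173 - 52 = -8*121*173 - 52 = -968*173 - 52 = -167464 - 52 = -167516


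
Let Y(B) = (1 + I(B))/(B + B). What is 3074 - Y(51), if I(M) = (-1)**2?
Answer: 156773/51 ≈ 3074.0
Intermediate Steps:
I(M) = 1
Y(B) = 1/B (Y(B) = (1 + 1)/(B + B) = 2/((2*B)) = 2*(1/(2*B)) = 1/B)
3074 - Y(51) = 3074 - 1/51 = 156773/51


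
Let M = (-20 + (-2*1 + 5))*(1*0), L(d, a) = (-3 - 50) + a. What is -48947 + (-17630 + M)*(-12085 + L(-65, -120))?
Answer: 216059593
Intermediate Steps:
L(d, a) = -53 + a
M = 0 (M = (-20 + (-2 + 5))*0 = (-20 + 3)*0 = -17*0 = 0)
-48947 + (-17630 + M)*(-12085 + L(-65, -120)) = -48947 + (-17630 + 0)*(-12085 + (-53 - 120)) = -48947 - 17630*(-12085 - 173) = -48947 - 17630*(-12258) = -48947 + 216108540 = 216059593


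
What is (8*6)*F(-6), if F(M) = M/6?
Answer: -48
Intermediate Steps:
F(M) = M/6 (F(M) = M*(⅙) = M/6)
(8*6)*F(-6) = (8*6)*((⅙)*(-6)) = 48*(-1) = -48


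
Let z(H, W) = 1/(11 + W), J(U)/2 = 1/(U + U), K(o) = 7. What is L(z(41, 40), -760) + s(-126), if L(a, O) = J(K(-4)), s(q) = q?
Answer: -881/7 ≈ -125.86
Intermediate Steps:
J(U) = 1/U (J(U) = 2/(U + U) = 2/((2*U)) = 2*(1/(2*U)) = 1/U)
L(a, O) = ⅐ (L(a, O) = 1/7 = ⅐)
L(z(41, 40), -760) + s(-126) = ⅐ - 126 = -881/7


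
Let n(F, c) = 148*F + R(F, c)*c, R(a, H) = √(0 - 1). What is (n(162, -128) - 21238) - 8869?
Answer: -6131 - 128*I ≈ -6131.0 - 128.0*I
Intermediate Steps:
R(a, H) = I (R(a, H) = √(-1) = I)
n(F, c) = 148*F + I*c
(n(162, -128) - 21238) - 8869 = ((148*162 + I*(-128)) - 21238) - 8869 = ((23976 - 128*I) - 21238) - 8869 = (2738 - 128*I) - 8869 = -6131 - 128*I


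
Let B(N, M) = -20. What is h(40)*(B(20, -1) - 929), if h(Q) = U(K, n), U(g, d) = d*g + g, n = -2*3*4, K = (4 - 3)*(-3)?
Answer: -65481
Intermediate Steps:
K = -3 (K = 1*(-3) = -3)
n = -24 (n = -6*4 = -24)
U(g, d) = g + d*g
h(Q) = 69 (h(Q) = -3*(1 - 24) = -3*(-23) = 69)
h(40)*(B(20, -1) - 929) = 69*(-20 - 929) = 69*(-949) = -65481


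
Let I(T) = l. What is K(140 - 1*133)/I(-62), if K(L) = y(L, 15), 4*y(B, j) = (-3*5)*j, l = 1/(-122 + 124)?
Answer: -225/2 ≈ -112.50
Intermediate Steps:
l = ½ (l = 1/2 = ½ ≈ 0.50000)
I(T) = ½
y(B, j) = -15*j/4 (y(B, j) = ((-3*5)*j)/4 = (-15*j)/4 = -15*j/4)
K(L) = -225/4 (K(L) = -15/4*15 = -225/4)
K(140 - 1*133)/I(-62) = -225/(4*½) = -225/4*2 = -225/2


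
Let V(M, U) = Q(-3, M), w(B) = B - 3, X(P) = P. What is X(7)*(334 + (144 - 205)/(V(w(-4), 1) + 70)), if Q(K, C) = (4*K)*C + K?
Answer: 352611/151 ≈ 2335.2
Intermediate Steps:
w(B) = -3 + B
Q(K, C) = K + 4*C*K (Q(K, C) = 4*C*K + K = K + 4*C*K)
V(M, U) = -3 - 12*M (V(M, U) = -3*(1 + 4*M) = -3 - 12*M)
X(7)*(334 + (144 - 205)/(V(w(-4), 1) + 70)) = 7*(334 + (144 - 205)/((-3 - 12*(-3 - 4)) + 70)) = 7*(334 - 61/((-3 - 12*(-7)) + 70)) = 7*(334 - 61/((-3 + 84) + 70)) = 7*(334 - 61/(81 + 70)) = 7*(334 - 61/151) = 7*(50373/151) = 352611/151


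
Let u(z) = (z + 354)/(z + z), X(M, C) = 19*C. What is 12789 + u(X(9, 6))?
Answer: 243030/19 ≈ 12791.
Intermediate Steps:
u(z) = (354 + z)/(2*z) (u(z) = (354 + z)/((2*z)) = (354 + z)*(1/(2*z)) = (354 + z)/(2*z))
12789 + u(X(9, 6)) = 12789 + (354 + 19*6)/(2*((19*6))) = 12789 + (½)*(354 + 114)/114 = 12789 + (½)*(1/114)*468 = 12789 + 39/19 = 243030/19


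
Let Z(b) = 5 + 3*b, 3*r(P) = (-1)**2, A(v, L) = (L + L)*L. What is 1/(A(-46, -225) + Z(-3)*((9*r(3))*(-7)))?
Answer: 1/101334 ≈ 9.8684e-6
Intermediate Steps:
A(v, L) = 2*L**2 (A(v, L) = (2*L)*L = 2*L**2)
r(P) = 1/3 (r(P) = (1/3)*(-1)**2 = (1/3)*1 = 1/3)
1/(A(-46, -225) + Z(-3)*((9*r(3))*(-7))) = 1/(2*(-225)**2 + (5 + 3*(-3))*((9*(1/3))*(-7))) = 1/(2*50625 + (5 - 9)*(3*(-7))) = 1/(101250 - 4*(-21)) = 1/(101250 + 84) = 1/101334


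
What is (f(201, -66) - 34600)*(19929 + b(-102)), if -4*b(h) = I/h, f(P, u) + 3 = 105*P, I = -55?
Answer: -3227997869/12 ≈ -2.6900e+8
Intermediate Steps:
f(P, u) = -3 + 105*P
b(h) = 55/(4*h) (b(h) = -(-55)/(4*h) = 55/(4*h))
(f(201, -66) - 34600)*(19929 + b(-102)) = ((-3 + 105*201) - 34600)*(19929 + (55/4)/(-102)) = ((-3 + 21105) - 34600)*(19929 + (55/4)*(-1/102)) = (21102 - 34600)*(19929 - 55/408) = -13498*8130977/408 = -3227997869/12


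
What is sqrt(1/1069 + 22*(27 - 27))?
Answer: sqrt(1069)/1069 ≈ 0.030585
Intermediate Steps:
sqrt(1/1069 + 22*(27 - 27)) = sqrt(1/1069 + 22*0) = sqrt(1/1069 + 0) = sqrt(1/1069) = sqrt(1069)/1069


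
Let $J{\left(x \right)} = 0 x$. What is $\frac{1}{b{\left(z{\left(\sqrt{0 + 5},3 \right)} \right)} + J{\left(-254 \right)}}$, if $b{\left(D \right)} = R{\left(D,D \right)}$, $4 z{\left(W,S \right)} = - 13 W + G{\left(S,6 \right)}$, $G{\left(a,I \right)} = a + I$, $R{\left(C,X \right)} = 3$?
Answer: $\frac{1}{3} \approx 0.33333$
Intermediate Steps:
$G{\left(a,I \right)} = I + a$
$z{\left(W,S \right)} = \frac{3}{2} - \frac{13 W}{4} + \frac{S}{4}$ ($z{\left(W,S \right)} = \frac{- 13 W + \left(6 + S\right)}{4} = \frac{6 + S - 13 W}{4} = \frac{3}{2} - \frac{13 W}{4} + \frac{S}{4}$)
$b{\left(D \right)} = 3$
$J{\left(x \right)} = 0$
$\frac{1}{b{\left(z{\left(\sqrt{0 + 5},3 \right)} \right)} + J{\left(-254 \right)}} = \frac{1}{3 + 0} = \frac{1}{3}$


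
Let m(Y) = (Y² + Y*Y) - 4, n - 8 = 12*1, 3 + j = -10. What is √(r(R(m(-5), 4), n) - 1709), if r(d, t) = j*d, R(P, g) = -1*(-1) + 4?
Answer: I*√1774 ≈ 42.119*I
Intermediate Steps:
j = -13 (j = -3 - 10 = -13)
n = 20 (n = 8 + 12*1 = 8 + 12 = 20)
m(Y) = -4 + 2*Y² (m(Y) = (Y² + Y²) - 4 = 2*Y² - 4 = -4 + 2*Y²)
R(P, g) = 5 (R(P, g) = 1 + 4 = 5)
r(d, t) = -13*d
√(r(R(m(-5), 4), n) - 1709) = √(-13*5 - 1709) = √(-65 - 1709) = √(-1774) = I*√1774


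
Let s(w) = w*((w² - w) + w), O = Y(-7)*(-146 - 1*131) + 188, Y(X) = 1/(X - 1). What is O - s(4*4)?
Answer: -30987/8 ≈ -3873.4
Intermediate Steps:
Y(X) = 1/(-1 + X)
O = 1781/8 (O = (-146 - 1*131)/(-1 - 7) + 188 = (-146 - 131)/(-8) + 188 = -⅛*(-277) + 188 = 277/8 + 188 = 1781/8 ≈ 222.63)
s(w) = w³ (s(w) = w*w² = w³)
O - s(4*4) = 1781/8 - (4*4)³ = 1781/8 - 1*16³ = 1781/8 - 1*4096 = 1781/8 - 4096 = -30987/8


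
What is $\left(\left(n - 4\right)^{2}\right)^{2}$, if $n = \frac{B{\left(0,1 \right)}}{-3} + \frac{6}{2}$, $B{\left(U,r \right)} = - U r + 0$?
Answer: $1$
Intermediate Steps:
$B{\left(U,r \right)} = - U r$ ($B{\left(U,r \right)} = - U r + 0 = - U r$)
$n = 3$ ($n = \frac{\left(-1\right) 0 \cdot 1}{-3} + \frac{6}{2} = 0 \left(- \frac{1}{3}\right) + 6 \cdot \frac{1}{2} = 0 + 3 = 3$)
$\left(\left(n - 4\right)^{2}\right)^{2} = \left(\left(3 - 4\right)^{2}\right)^{2} = \left(\left(-1\right)^{2}\right)^{2} = 1^{2} = 1$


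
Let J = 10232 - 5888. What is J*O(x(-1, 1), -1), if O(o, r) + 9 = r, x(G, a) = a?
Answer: -43440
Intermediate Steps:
O(o, r) = -9 + r
J = 4344
J*O(x(-1, 1), -1) = 4344*(-9 - 1) = 4344*(-10) = -43440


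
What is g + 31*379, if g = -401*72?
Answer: -17123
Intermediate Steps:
g = -28872
g + 31*379 = -28872 + 31*379 = -28872 + 11749 = -17123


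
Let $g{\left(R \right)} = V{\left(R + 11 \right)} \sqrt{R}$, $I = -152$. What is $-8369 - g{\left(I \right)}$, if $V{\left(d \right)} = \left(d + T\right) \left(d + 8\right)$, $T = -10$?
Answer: $-8369 - 40166 i \sqrt{38} \approx -8369.0 - 2.476 \cdot 10^{5} i$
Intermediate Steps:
$V{\left(d \right)} = \left(-10 + d\right) \left(8 + d\right)$ ($V{\left(d \right)} = \left(d - 10\right) \left(d + 8\right) = \left(-10 + d\right) \left(8 + d\right)$)
$g{\left(R \right)} = \sqrt{R} \left(-102 + \left(11 + R\right)^{2} - 2 R\right)$ ($g{\left(R \right)} = \left(-80 + \left(R + 11\right)^{2} - 2 \left(R + 11\right)\right) \sqrt{R} = \left(-80 + \left(11 + R\right)^{2} - 2 \left(11 + R\right)\right) \sqrt{R} = \left(-80 + \left(11 + R\right)^{2} - \left(22 + 2 R\right)\right) \sqrt{R} = \left(-102 + \left(11 + R\right)^{2} - 2 R\right) \sqrt{R} = \sqrt{R} \left(-102 + \left(11 + R\right)^{2} - 2 R\right)$)
$-8369 - g{\left(I \right)} = -8369 - \sqrt{-152} \left(19 + \left(-152\right)^{2} + 20 \left(-152\right)\right) = -8369 - 2 i \sqrt{38} \left(19 + 23104 - 3040\right) = -8369 - 2 i \sqrt{38} \cdot 20083 = -8369 - 40166 i \sqrt{38}$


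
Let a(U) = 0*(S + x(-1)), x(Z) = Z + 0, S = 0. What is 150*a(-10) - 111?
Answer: -111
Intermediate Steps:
x(Z) = Z
a(U) = 0 (a(U) = 0*(0 - 1) = 0*(-1) = 0)
150*a(-10) - 111 = 150*0 - 111 = 0 - 111 = -111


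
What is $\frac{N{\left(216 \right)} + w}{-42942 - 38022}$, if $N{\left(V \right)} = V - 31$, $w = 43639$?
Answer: $- \frac{3652}{6747} \approx -0.54128$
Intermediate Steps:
$N{\left(V \right)} = -31 + V$
$\frac{N{\left(216 \right)} + w}{-42942 - 38022} = \frac{\left(-31 + 216\right) + 43639}{-42942 - 38022} = \frac{185 + 43639}{-80964} = 43824 \left(- \frac{1}{80964}\right) = - \frac{3652}{6747}$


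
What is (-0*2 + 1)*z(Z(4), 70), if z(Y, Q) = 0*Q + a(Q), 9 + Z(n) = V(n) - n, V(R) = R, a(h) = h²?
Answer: 4900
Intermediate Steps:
Z(n) = -9 (Z(n) = -9 + (n - n) = -9 + 0 = -9)
z(Y, Q) = Q² (z(Y, Q) = 0*Q + Q² = 0 + Q² = Q²)
(-0*2 + 1)*z(Z(4), 70) = (-0*2 + 1)*70² = (-5*0 + 1)*4900 = (0 + 1)*4900 = 1*4900 = 4900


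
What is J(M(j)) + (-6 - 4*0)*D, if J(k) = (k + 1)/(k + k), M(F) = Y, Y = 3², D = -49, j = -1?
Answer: 2651/9 ≈ 294.56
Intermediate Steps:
Y = 9
M(F) = 9
J(k) = (1 + k)/(2*k) (J(k) = (1 + k)/((2*k)) = (1 + k)*(1/(2*k)) = (1 + k)/(2*k))
J(M(j)) + (-6 - 4*0)*D = (½)*(1 + 9)/9 + (-6 - 4*0)*(-49) = (½)*(⅑)*10 + (-6 + 0)*(-49) = 5/9 - 6*(-49) = 5/9 + 294 = 2651/9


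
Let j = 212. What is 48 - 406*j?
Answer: -86024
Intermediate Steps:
48 - 406*j = 48 - 406*212 = 48 - 86072 = -86024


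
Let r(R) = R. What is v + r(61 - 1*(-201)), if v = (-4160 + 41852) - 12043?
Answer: 25911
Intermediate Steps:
v = 25649 (v = 37692 - 12043 = 25649)
v + r(61 - 1*(-201)) = 25649 + (61 - 1*(-201)) = 25649 + (61 + 201) = 25649 + 262 = 25911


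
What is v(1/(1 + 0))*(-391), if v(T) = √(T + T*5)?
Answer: -391*√6 ≈ -957.75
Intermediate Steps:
v(T) = √6*√T (v(T) = √(T + 5*T) = √(6*T) = √6*√T)
v(1/(1 + 0))*(-391) = (√6*√(1/(1 + 0)))*(-391) = (√6*√(1/1))*(-391) = (√6*√1)*(-391) = (√6*1)*(-391) = √6*(-391) = -391*√6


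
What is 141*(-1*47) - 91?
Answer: -6718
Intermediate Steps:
141*(-1*47) - 91 = 141*(-47) - 91 = -6627 - 91 = -6718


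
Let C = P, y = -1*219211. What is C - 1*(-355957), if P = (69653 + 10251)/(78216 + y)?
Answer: 50188077311/140995 ≈ 3.5596e+5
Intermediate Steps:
y = -219211
P = -79904/140995 (P = (69653 + 10251)/(78216 - 219211) = 79904/(-140995) = 79904*(-1/140995) = -79904/140995 ≈ -0.56672)
C = -79904/140995 ≈ -0.56672
C - 1*(-355957) = -79904/140995 - 1*(-355957) = -79904/140995 + 355957 = 50188077311/140995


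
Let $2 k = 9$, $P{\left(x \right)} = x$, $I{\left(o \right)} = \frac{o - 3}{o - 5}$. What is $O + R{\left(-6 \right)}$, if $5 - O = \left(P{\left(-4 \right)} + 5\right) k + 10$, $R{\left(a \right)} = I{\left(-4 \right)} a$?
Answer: $- \frac{85}{6} \approx -14.167$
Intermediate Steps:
$I{\left(o \right)} = \frac{-3 + o}{-5 + o}$
$k = \frac{9}{2}$ ($k = \frac{1}{2} \cdot 9 = \frac{9}{2} \approx 4.5$)
$R{\left(a \right)} = \frac{7 a}{9}$ ($R{\left(a \right)} = \frac{-3 - 4}{-5 - 4} a = \frac{1}{-9} \left(-7\right) a = \left(- \frac{1}{9}\right) \left(-7\right) a = \frac{7 a}{9}$)
$O = - \frac{19}{2}$ ($O = 5 - \left(\left(-4 + 5\right) \frac{9}{2} + 10\right) = 5 - \left(1 \cdot \frac{9}{2} + 10\right) = 5 - \left(\frac{9}{2} + 10\right) = 5 - \frac{29}{2} = - \frac{19}{2} \approx -9.5$)
$O + R{\left(-6 \right)} = - \frac{19}{2} + \frac{7}{9} \left(-6\right) = - \frac{19}{2} - \frac{14}{3} = - \frac{85}{6}$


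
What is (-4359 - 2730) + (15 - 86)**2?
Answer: -2048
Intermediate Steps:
(-4359 - 2730) + (15 - 86)**2 = -7089 + (-71)**2 = -7089 + 5041 = -2048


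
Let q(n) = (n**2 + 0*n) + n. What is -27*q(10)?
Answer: -2970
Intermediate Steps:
q(n) = n + n**2 (q(n) = (n**2 + 0) + n = n**2 + n = n + n**2)
-27*q(10) = -270*(1 + 10) = -270*11 = -27*110 = -2970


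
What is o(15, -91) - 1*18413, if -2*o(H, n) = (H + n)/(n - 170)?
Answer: -4805831/261 ≈ -18413.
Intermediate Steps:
o(H, n) = -(H + n)/(2*(-170 + n)) (o(H, n) = -(H + n)/(2*(n - 170)) = -(H + n)/(2*(-170 + n)))
o(15, -91) - 1*18413 = (-1*15 - 1*(-91))/(2*(-170 - 91)) - 1*18413 = (1/2)*(-15 + 91)/(-261) - 18413 = (1/2)*(-1/261)*76 - 18413 = -38/261 - 18413 = -4805831/261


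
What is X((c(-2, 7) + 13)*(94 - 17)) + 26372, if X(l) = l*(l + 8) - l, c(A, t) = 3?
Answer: 1552820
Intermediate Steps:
X(l) = -l + l*(8 + l) (X(l) = l*(8 + l) - l = -l + l*(8 + l))
X((c(-2, 7) + 13)*(94 - 17)) + 26372 = ((3 + 13)*(94 - 17))*(7 + (3 + 13)*(94 - 17)) + 26372 = (16*77)*(7 + 16*77) + 26372 = 1232*(7 + 1232) + 26372 = 1232*1239 + 26372 = 1526448 + 26372 = 1552820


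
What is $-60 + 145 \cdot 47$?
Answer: $6755$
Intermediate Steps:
$-60 + 145 \cdot 47 = -60 + 6815 = 6755$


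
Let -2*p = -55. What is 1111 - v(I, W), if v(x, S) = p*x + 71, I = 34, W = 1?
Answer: 105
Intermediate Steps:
p = 55/2 (p = -½*(-55) = 55/2 ≈ 27.500)
v(x, S) = 71 + 55*x/2 (v(x, S) = 55*x/2 + 71 = 71 + 55*x/2)
1111 - v(I, W) = 1111 - (71 + (55/2)*34) = 1111 - (71 + 935) = 1111 - 1*1006 = 1111 - 1006 = 105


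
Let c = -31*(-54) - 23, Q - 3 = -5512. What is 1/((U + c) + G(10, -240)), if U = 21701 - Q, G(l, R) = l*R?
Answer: 1/26461 ≈ 3.7791e-5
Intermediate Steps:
Q = -5509 (Q = 3 - 5512 = -5509)
G(l, R) = R*l
U = 27210 (U = 21701 - 1*(-5509) = 21701 + 5509 = 27210)
c = 1651 (c = 1674 - 23 = 1651)
1/((U + c) + G(10, -240)) = 1/((27210 + 1651) - 240*10) = 1/(28861 - 2400) = 1/26461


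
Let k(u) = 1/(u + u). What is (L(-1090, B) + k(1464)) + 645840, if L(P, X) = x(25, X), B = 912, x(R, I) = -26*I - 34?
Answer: 1821491233/2928 ≈ 6.2209e+5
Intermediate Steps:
x(R, I) = -34 - 26*I
k(u) = 1/(2*u)
L(P, X) = -34 - 26*X
(L(-1090, B) + k(1464)) + 645840 = ((-34 - 26*912) + (½)/1464) + 645840 = ((-34 - 23712) + (½)*(1/1464)) + 645840 = (-23746 + 1/2928) + 645840 = -69528287/2928 + 645840 = 1821491233/2928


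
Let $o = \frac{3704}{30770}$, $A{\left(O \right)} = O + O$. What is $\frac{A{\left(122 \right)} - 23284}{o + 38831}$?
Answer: $- \frac{39385600}{66379643} \approx -0.59334$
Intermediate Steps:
$A{\left(O \right)} = 2 O$
$o = \frac{1852}{15385}$ ($o = 3704 \cdot \frac{1}{30770} = \frac{1852}{15385} \approx 0.12038$)
$\frac{A{\left(122 \right)} - 23284}{o + 38831} = \frac{2 \cdot 122 - 23284}{\frac{1852}{15385} + 38831} = \frac{244 - 23284}{\frac{597416787}{15385}} = \left(-23040\right) \frac{15385}{597416787} = - \frac{39385600}{66379643}$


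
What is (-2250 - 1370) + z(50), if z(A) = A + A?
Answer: -3520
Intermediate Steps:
z(A) = 2*A
(-2250 - 1370) + z(50) = (-2250 - 1370) + 2*50 = -3620 + 100 = -3520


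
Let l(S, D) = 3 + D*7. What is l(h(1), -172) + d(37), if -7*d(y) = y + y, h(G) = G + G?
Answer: -8481/7 ≈ -1211.6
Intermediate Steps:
h(G) = 2*G
l(S, D) = 3 + 7*D
d(y) = -2*y/7 (d(y) = -(y + y)/7 = -2*y/7)
l(h(1), -172) + d(37) = (3 + 7*(-172)) - 2/7*37 = (3 - 1204) - 74/7 = -1201 - 74/7 = -8481/7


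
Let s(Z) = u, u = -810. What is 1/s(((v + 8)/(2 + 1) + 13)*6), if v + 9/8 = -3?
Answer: -1/810 ≈ -0.0012346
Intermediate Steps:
v = -33/8 (v = -9/8 - 3 = -33/8 ≈ -4.1250)
s(Z) = -810
1/s(((v + 8)/(2 + 1) + 13)*6) = 1/(-810) = -1/810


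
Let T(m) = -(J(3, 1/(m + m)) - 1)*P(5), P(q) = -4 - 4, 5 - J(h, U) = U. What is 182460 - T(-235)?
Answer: 42870576/235 ≈ 1.8243e+5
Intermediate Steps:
J(h, U) = 5 - U
P(q) = -8
T(m) = 32 - 4/m (T(m) = -((5 - 1/(m + m)) - 1)*(-8) = -((5 - 1/(2*m)) - 1)*(-8) = -(4 - 1/(2*m))*(-8) = -(-32 + 4/m) = 32 - 4/m)
182460 - T(-235) = 182460 - (32 - 4/(-235)) = 182460 - (32 - 4*(-1/235)) = 182460 - (32 + 4/235) = 182460 - 1*7524/235 = 182460 - 7524/235 = 42870576/235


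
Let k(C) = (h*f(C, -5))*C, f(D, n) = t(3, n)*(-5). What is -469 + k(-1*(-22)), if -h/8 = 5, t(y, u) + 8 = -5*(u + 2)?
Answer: 30331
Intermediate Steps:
t(y, u) = -18 - 5*u (t(y, u) = -8 - 5*(u + 2) = -8 - 5*(2 + u) = -8 + (-10 - 5*u) = -18 - 5*u)
f(D, n) = 90 + 25*n (f(D, n) = (-18 - 5*n)*(-5) = 90 + 25*n)
h = -40 (h = -8*5 = -40)
k(C) = 1400*C (k(C) = (-40*(90 + 25*(-5)))*C = (-40*(90 - 125))*C = (-40*(-35))*C = 1400*C)
-469 + k(-1*(-22)) = -469 + 1400*(-1*(-22)) = -469 + 1400*22 = -469 + 30800 = 30331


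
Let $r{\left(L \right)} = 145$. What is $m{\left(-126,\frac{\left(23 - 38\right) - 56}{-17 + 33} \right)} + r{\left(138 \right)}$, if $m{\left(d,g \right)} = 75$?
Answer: $220$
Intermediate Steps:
$m{\left(-126,\frac{\left(23 - 38\right) - 56}{-17 + 33} \right)} + r{\left(138 \right)} = 75 + 145 = 220$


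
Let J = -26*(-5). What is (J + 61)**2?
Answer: 36481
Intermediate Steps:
J = 130
(J + 61)**2 = (130 + 61)**2 = 191**2 = 36481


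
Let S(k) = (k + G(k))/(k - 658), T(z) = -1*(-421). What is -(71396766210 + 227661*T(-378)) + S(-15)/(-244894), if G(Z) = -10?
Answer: -11782959105774990067/164813662 ≈ -7.1493e+10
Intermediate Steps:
T(z) = 421
S(k) = (-10 + k)/(-658 + k) (S(k) = (k - 10)/(k - 658) = (-10 + k)/(-658 + k))
-(71396766210 + 227661*T(-378)) + S(-15)/(-244894) = -227661/(1/((421 + 128413) + 185197)) + ((-10 - 15)/(-658 - 15))/(-244894) = -227661/(1/(128834 + 185197)) + (-25/(-673))*(-1/244894) = -227661/(1/314031) - 1/673*(-25)*(-1/244894) = -227661/1/314031 + (25/673)*(-1/244894) = -227661*314031 - 25/164813662 = -71492611491 - 25/164813662 = -11782959105774990067/164813662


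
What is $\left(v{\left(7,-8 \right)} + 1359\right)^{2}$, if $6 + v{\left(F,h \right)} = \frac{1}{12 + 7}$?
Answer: $\frac{660901264}{361} \approx 1.8308 \cdot 10^{6}$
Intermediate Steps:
$v{\left(F,h \right)} = - \frac{113}{19}$ ($v{\left(F,h \right)} = -6 + \frac{1}{12 + 7} = -6 + \frac{1}{19} = - \frac{113}{19}$)
$\left(v{\left(7,-8 \right)} + 1359\right)^{2} = \left(- \frac{113}{19} + 1359\right)^{2} = \left(\frac{25708}{19}\right)^{2} = \frac{660901264}{361}$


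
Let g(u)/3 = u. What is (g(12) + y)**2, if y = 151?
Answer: 34969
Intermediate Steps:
g(u) = 3*u
(g(12) + y)**2 = (3*12 + 151)**2 = (36 + 151)**2 = 187**2 = 34969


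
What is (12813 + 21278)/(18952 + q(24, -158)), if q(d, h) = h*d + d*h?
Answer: 34091/11368 ≈ 2.9989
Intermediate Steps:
q(d, h) = 2*d*h (q(d, h) = d*h + d*h = 2*d*h)
(12813 + 21278)/(18952 + q(24, -158)) = (12813 + 21278)/(18952 + 2*24*(-158)) = 34091/(18952 - 7584) = 34091/11368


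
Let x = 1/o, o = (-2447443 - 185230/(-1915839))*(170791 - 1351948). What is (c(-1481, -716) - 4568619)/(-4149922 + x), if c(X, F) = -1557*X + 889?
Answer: 4175559224580781900896509/7661219158432075324656733 ≈ 0.54503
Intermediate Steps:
c(X, F) = 889 - 1557*X
o = 1846111603647508393/638613 (o = (-2447443 - 185230*(-1/1915839))*(-1181157) = (-2447443 + 185230/1915839)*(-1181157) = -4688906564447/1915839*(-1181157) = 1846111603647508393/638613 ≈ 2.8908e+12)
x = 638613/1846111603647508393 (x = 1/(1846111603647508393/638613) = 638613/1846111603647508393 ≈ 3.4592e-13)
(c(-1481, -716) - 4568619)/(-4149922 + x) = ((889 - 1557*(-1481)) - 4568619)/(-4149922 + 638613/1846111603647508393) = ((889 + 2305917) - 4568619)/(-7661219158432075324656733/1846111603647508393) = (2306806 - 4568619)*(-1846111603647508393/7661219158432075324656733) = -2261813*(-1846111603647508393/7661219158432075324656733) = 4175559224580781900896509/7661219158432075324656733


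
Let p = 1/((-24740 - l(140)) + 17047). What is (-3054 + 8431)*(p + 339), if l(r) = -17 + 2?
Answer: 13995476057/7678 ≈ 1.8228e+6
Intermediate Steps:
l(r) = -15
p = -1/7678 (p = 1/((-24740 - 1*(-15)) + 17047) = 1/((-24740 + 15) + 17047) = 1/(-24725 + 17047) = 1/(-7678) = -1/7678 ≈ -0.00013024)
(-3054 + 8431)*(p + 339) = (-3054 + 8431)*(-1/7678 + 339) = 5377*(2602841/7678) = 13995476057/7678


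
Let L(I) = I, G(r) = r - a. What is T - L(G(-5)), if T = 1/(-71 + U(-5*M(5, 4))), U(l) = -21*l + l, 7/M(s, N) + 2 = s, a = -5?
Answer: 3/487 ≈ 0.0061602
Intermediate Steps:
M(s, N) = 7/(-2 + s)
G(r) = 5 + r (G(r) = r - 1*(-5) = r + 5 = 5 + r)
U(l) = -20*l
T = 3/487 (T = 1/(-71 - (-100)*7/(-2 + 5)) = 1/(-71 - (-100)*7/3) = 1/(-71 - 20*(-35/3)) = 1/(-71 + 700/3) = 1/(487/3) = 3/487 ≈ 0.0061602)
T - L(G(-5)) = 3/487 - (5 - 5) = 3/487 - 1*0 = 3/487 + 0 = 3/487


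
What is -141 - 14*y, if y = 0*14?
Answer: -141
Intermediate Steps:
y = 0
-141 - 14*y = -141 - 14*0 = -141 + 0 = -141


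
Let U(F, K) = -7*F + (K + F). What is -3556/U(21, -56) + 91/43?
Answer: 12105/559 ≈ 21.655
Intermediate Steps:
U(F, K) = K - 6*F (U(F, K) = -7*F + (F + K) = K - 6*F)
-3556/U(21, -56) + 91/43 = -3556/(-56 - 6*21) + 91/43 = -3556/(-56 - 126) + 91*(1/43) = -3556/(-182) + 91/43 = -3556*(-1/182) + 91/43 = 254/13 + 91/43 = 12105/559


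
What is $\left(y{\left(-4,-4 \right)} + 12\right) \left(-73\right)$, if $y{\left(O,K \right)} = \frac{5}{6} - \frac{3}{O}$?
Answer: $- \frac{11899}{12} \approx -991.58$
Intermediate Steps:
$y{\left(O,K \right)} = \frac{5}{6} - \frac{3}{O}$ ($y{\left(O,K \right)} = 5 \cdot \frac{1}{6} - \frac{3}{O} = \frac{5}{6} - \frac{3}{O}$)
$\left(y{\left(-4,-4 \right)} + 12\right) \left(-73\right) = \left(\left(\frac{5}{6} - \frac{3}{-4}\right) + 12\right) \left(-73\right) = \left(\left(\frac{5}{6} - - \frac{3}{4}\right) + 12\right) \left(-73\right) = \left(\left(\frac{5}{6} + \frac{3}{4}\right) + 12\right) \left(-73\right) = \left(\frac{19}{12} + 12\right) \left(-73\right) = \frac{163}{12} \left(-73\right) = - \frac{11899}{12}$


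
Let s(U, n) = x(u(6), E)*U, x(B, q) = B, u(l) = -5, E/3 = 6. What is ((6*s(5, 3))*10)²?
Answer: 2250000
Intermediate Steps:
E = 18 (E = 3*6 = 18)
s(U, n) = -5*U
((6*s(5, 3))*10)² = ((6*(-5*5))*10)² = ((6*(-25))*10)² = (-150*10)² = (-1500)² = 2250000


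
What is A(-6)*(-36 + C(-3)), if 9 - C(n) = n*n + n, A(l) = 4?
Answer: -132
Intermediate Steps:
C(n) = 9 - n - n² (C(n) = 9 - (n*n + n) = 9 - (n² + n) = 9 - (n + n²) = 9 + (-n - n²) = 9 - n - n²)
A(-6)*(-36 + C(-3)) = 4*(-36 + (9 - 1*(-3) - 1*(-3)²)) = 4*(-36 + (9 + 3 - 1*9)) = 4*(-36 + (9 + 3 - 9)) = 4*(-36 + 3) = 4*(-33) = -132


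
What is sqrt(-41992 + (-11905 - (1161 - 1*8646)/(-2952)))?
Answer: I*sqrt(13047137178)/492 ≈ 232.16*I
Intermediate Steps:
sqrt(-41992 + (-11905 - (1161 - 1*8646)/(-2952))) = sqrt(-41992 + (-11905 - (1161 - 8646)*(-1)/2952)) = sqrt(-41992 + (-11905 - (-7485)*(-1)/2952)) = sqrt(-41992 + (-11905 - 1*2495/984)) = sqrt(-41992 + (-11905 - 2495/984)) = sqrt(-41992 - 11717015/984) = sqrt(-53037143/984) = I*sqrt(13047137178)/492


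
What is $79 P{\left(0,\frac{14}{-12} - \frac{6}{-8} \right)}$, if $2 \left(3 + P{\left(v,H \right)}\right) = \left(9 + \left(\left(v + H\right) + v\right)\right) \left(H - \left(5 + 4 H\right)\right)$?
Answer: $- \frac{48269}{32} \approx -1508.4$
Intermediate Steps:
$P{\left(v,H \right)} = -3 + \frac{\left(-5 - 3 H\right) \left(9 + H + 2 v\right)}{2}$ ($P{\left(v,H \right)} = -3 + \frac{\left(9 + \left(\left(v + H\right) + v\right)\right) \left(H - \left(5 + 4 H\right)\right)}{2} = -3 + \frac{\left(9 + \left(\left(H + v\right) + v\right)\right) \left(H - \left(5 + 4 H\right)\right)}{2} = -3 + \frac{\left(9 + \left(H + 2 v\right)\right) \left(-5 - 3 H\right)}{2} = -3 + \frac{\left(9 + H + 2 v\right) \left(-5 - 3 H\right)}{2} = -3 + \frac{\left(-5 - 3 H\right) \left(9 + H + 2 v\right)}{2}$)
$79 P{\left(0,\frac{14}{-12} - \frac{6}{-8} \right)} = 79 \left(- \frac{51}{2} - 16 \left(\frac{14}{-12} - \frac{6}{-8}\right) - 0 - \frac{3 \left(\frac{14}{-12} - \frac{6}{-8}\right)^{2}}{2} - 3 \left(\frac{14}{-12} - \frac{6}{-8}\right) 0\right) = 79 \left(- \frac{51}{2} - 16 \left(14 \left(- \frac{1}{12}\right) - - \frac{3}{4}\right) + 0 - \frac{3 \left(14 \left(- \frac{1}{12}\right) - - \frac{3}{4}\right)^{2}}{2} - 3 \left(14 \left(- \frac{1}{12}\right) - - \frac{3}{4}\right) 0\right) = 79 \left(- \frac{51}{2} - 16 \left(- \frac{7}{6} + \frac{3}{4}\right) + 0 - \frac{3 \left(- \frac{7}{6} + \frac{3}{4}\right)^{2}}{2} - 3 \left(- \frac{7}{6} + \frac{3}{4}\right) 0\right) = 79 \left(- \frac{51}{2} - - \frac{20}{3} + 0 - \frac{3 \left(- \frac{5}{12}\right)^{2}}{2} - \left(- \frac{5}{4}\right) 0\right) = 79 \left(- \frac{51}{2} + \frac{20}{3} + 0 - \frac{25}{96} + 0\right) = 79 \left(- \frac{611}{32}\right) = - \frac{48269}{32}$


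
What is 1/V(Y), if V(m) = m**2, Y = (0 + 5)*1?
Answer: 1/25 ≈ 0.040000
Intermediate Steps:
Y = 5 (Y = 5*1 = 5)
1/V(Y) = 1/(5**2) = 1/25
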